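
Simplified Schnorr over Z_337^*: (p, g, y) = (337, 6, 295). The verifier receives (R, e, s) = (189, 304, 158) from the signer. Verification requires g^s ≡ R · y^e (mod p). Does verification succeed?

g^s mod p:
6^2 = 36
6^4 ≡ 36^2 = 1296 ≡ 285
6^8 ≡ 285^2 = 81225 ≡ 8
6^16 ≡ 8^2 = 64
6^32 ≡ 64^2 = 4096 ≡ 52
6^64 ≡ 52^2 = 2704 ≡ 8
6^128 ≡ 8^2 = 64
158 = 128 + 16 + 8 + 4 + 2, so 6^158 ≡ 64·64·8·285·36 ≡ 55 (mod 337)
R · y^e mod p:
295^2 = 87025 ≡ 79
295^4 ≡ 79^2 = 6241 ≡ 175
295^8 ≡ 175^2 = 30625 ≡ 295
295^16 ≡ 295^2 = 87025 ≡ 79
295^32 ≡ 79^2 = 6241 ≡ 175
295^64 ≡ 175^2 = 30625 ≡ 295
295^128 ≡ 295^2 = 87025 ≡ 79
295^256 ≡ 79^2 = 6241 ≡ 175
304 = 256 + 32 + 16, so 295^304 ≡ 175·175·79 ≡ 52 (mod 337)
189·52 = 9828 ≡ 55 (mod 337)
55 ≡ 55 (mod 337); signature holds.

passes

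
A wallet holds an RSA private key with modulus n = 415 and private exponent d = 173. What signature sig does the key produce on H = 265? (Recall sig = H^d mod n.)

70

H^173 mod 415 = 70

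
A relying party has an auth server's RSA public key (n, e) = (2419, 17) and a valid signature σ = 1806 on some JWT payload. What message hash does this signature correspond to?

897

σ^2 ≡ 1806^2 = 3261636 ≡ 824
σ^4 ≡ 824^2 = 678976 ≡ 1656
σ^8 ≡ 1656^2 = 2742336 ≡ 1609
σ^16 ≡ 1609^2 = 2588881 ≡ 551
17 = 16 + 1, so σ^17 ≡ 551·1806 ≡ 897 (mod 2419)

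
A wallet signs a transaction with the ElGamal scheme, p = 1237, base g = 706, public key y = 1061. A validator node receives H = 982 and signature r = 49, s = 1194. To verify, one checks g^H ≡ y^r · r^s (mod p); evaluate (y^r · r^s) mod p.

1061^49 mod 1237 = 260
49^1194 mod 1237 = 431
y^r · r^s ≡ 260·431 = 112060 ≡ 730 (mod 1237)

730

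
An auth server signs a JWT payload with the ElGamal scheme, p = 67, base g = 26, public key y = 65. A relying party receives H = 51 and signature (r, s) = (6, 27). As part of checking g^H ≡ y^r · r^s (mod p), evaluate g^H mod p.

26^2 = 676 ≡ 6
26^4 ≡ 6^2 = 36
26^8 ≡ 36^2 = 1296 ≡ 23
26^16 ≡ 23^2 = 529 ≡ 60
26^32 ≡ 60^2 = 3600 ≡ 49
51 = 32 + 16 + 2 + 1, so 26^51 ≡ 49·60·6·26 ≡ 25 (mod 67)

25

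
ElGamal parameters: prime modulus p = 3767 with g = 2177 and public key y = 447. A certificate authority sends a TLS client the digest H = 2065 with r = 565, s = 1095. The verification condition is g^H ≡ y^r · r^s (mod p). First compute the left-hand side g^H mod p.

1200

2177^2 = 4739329 ≡ 443
2177^4 ≡ 443^2 = 196249 ≡ 365
2177^8 ≡ 365^2 = 133225 ≡ 1380
2177^16 ≡ 1380^2 = 1904400 ≡ 2065
2177^32 ≡ 2065^2 = 4264225 ≡ 3748
2177^64 ≡ 3748^2 = 14047504 ≡ 361
2177^128 ≡ 361^2 = 130321 ≡ 2243
2177^256 ≡ 2243^2 = 5031049 ≡ 2104
2177^512 ≡ 2104^2 = 4426816 ≡ 591
2177^1024 ≡ 591^2 = 349281 ≡ 2717
2177^2048 ≡ 2717^2 = 7382089 ≡ 2536
2065 = 2048 + 16 + 1, so 2177^2065 ≡ 2536·2065·2177 ≡ 1200 (mod 3767)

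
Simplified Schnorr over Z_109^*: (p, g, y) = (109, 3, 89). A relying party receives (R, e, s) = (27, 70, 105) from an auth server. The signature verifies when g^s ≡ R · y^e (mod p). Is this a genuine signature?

g^s mod p:
3^2 = 9
3^4 ≡ 9^2 = 81
3^8 ≡ 81^2 = 6561 ≡ 21
3^16 ≡ 21^2 = 441 ≡ 5
3^32 ≡ 5^2 = 25
3^64 ≡ 25^2 = 625 ≡ 80
105 = 64 + 32 + 8 + 1, so 3^105 ≡ 80·25·21·3 ≡ 105 (mod 109)
R · y^e mod p:
89^2 = 7921 ≡ 73
89^4 ≡ 73^2 = 5329 ≡ 97
89^8 ≡ 97^2 = 9409 ≡ 35
89^16 ≡ 35^2 = 1225 ≡ 26
89^32 ≡ 26^2 = 676 ≡ 22
89^64 ≡ 22^2 = 484 ≡ 48
70 = 64 + 4 + 2, so 89^70 ≡ 48·97·73 ≡ 26 (mod 109)
27·26 = 702 ≡ 48 (mod 109)
105 ≠ 48; the check fails.

forged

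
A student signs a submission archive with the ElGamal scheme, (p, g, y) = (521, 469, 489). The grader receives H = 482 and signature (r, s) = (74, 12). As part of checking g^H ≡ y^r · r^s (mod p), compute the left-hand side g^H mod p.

237

469^2 = 219961 ≡ 99
469^4 ≡ 99^2 = 9801 ≡ 423
469^8 ≡ 423^2 = 178929 ≡ 226
469^16 ≡ 226^2 = 51076 ≡ 18
469^32 ≡ 18^2 = 324
469^64 ≡ 324^2 = 104976 ≡ 255
469^128 ≡ 255^2 = 65025 ≡ 421
469^256 ≡ 421^2 = 177241 ≡ 101
482 = 256 + 128 + 64 + 32 + 2, so 469^482 ≡ 101·421·255·324·99 ≡ 237 (mod 521)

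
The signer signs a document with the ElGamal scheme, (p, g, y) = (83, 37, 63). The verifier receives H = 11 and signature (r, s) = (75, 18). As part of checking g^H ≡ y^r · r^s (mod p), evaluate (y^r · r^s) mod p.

17

Squares mod 83: 63^1≡63, 63^2≡68, 63^4≡59, 63^8≡78, 63^16≡25, 63^32≡44, 63^64≡27
75 = 64 + 8 + 2 + 1, so 63^75 ≡ 27·78·68·63 ≡ 4 (mod 83)
Squares mod 83: 75^1≡75, 75^2≡64, 75^4≡29, 75^8≡11, 75^16≡38
18 = 16 + 2, so 75^18 ≡ 38·64 ≡ 25 (mod 83)
y^r · r^s ≡ 4·25 = 100 ≡ 17 (mod 83)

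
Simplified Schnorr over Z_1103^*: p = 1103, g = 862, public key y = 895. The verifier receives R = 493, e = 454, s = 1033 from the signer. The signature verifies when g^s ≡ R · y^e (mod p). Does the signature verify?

g^s mod p:
Squares mod 1103: 862^1≡862, 862^2≡725, 862^4≡597, 862^8≡140, 862^16≡849, 862^32≡542, 862^64≡366, 862^128≡493, 862^256≡389, 862^512≡210, 862^1024≡1083
1033 = 1024 + 8 + 1, so 862^1033 ≡ 1083·140·862 ≡ 867 (mod 1103)
R · y^e mod p:
Squares mod 1103: 895^1≡895, 895^2≡247, 895^4≡344, 895^8≡315, 895^16≡1058, 895^32≡922, 895^64≡774, 895^128≡147, 895^256≡652
454 = 256 + 128 + 64 + 4 + 2, so 895^454 ≡ 652·147·774·344·247 ≡ 268 (mod 1103)
493·268 = 132124 ≡ 867 (mod 1103)
867 ≡ 867 (mod 1103); signature holds.

verifies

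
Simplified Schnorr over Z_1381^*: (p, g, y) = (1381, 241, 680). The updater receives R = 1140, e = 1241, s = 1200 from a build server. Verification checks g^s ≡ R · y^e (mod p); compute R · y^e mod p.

1095

Squares mod 1381: 680^1≡680, 680^2≡1146, 680^4≡1366, 680^8≡225, 680^16≡909, 680^32≡443, 680^64≡147, 680^128≡894, 680^256≡1018, 680^512≡574, 680^1024≡798
1241 = 1024 + 128 + 64 + 16 + 8 + 1, so 680^1241 ≡ 798·894·147·909·225·680 ≡ 855 (mod 1381)
R · y^e ≡ 1140·855 = 974700 ≡ 1095 (mod 1381)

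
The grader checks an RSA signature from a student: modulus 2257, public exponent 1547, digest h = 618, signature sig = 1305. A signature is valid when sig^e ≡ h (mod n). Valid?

yes

sig^2 ≡ 1305^2 = 1703025 ≡ 1247
sig^4 ≡ 1247^2 = 1555009 ≡ 2193
sig^8 ≡ 2193^2 = 4809249 ≡ 1839
sig^16 ≡ 1839^2 = 3381921 ≡ 935
sig^32 ≡ 935^2 = 874225 ≡ 766
sig^64 ≡ 766^2 = 586756 ≡ 2193
sig^128 ≡ 2193^2 = 4809249 ≡ 1839
sig^256 ≡ 1839^2 = 3381921 ≡ 935
sig^512 ≡ 935^2 = 874225 ≡ 766
sig^1024 ≡ 766^2 = 586756 ≡ 2193
1547 = 1024 + 512 + 8 + 2 + 1, so sig^1547 ≡ 2193·766·1839·1247·1305 ≡ 618 (mod 2257)
sig^1547 mod 2257 = 618 matches h.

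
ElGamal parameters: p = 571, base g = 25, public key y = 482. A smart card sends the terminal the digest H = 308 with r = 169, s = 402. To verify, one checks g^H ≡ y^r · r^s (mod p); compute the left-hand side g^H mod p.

25^308 mod 571 = 237

237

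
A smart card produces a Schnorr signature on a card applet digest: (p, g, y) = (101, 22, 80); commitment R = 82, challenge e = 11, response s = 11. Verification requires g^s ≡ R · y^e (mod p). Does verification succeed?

g^s mod p:
Squares mod 101: 22^1≡22, 22^2≡80, 22^4≡37, 22^8≡56
11 = 8 + 2 + 1, so 22^11 ≡ 56·80·22 ≡ 85 (mod 101)
R · y^e mod p:
Squares mod 101: 80^1≡80, 80^2≡37, 80^4≡56, 80^8≡5
11 = 8 + 2 + 1, so 80^11 ≡ 5·37·80 ≡ 54 (mod 101)
82·54 = 4428 ≡ 85 (mod 101)
85 ≡ 85 (mod 101); signature holds.

passes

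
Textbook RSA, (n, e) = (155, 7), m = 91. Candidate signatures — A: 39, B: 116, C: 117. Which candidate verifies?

Candidate A: Squares mod 155: 39^1≡39, 39^2≡126, 39^4≡66; 7 = 4 + 2 + 1, so 39^7 ≡ 66·126·39 ≡ 64 (mod 155)
Candidate B: Squares mod 155: 116^1≡116, 116^2≡126, 116^4≡66; 7 = 4 + 2 + 1, so 116^7 ≡ 66·126·116 ≡ 91 (mod 155)
  → matches m = 91
Candidate C: Squares mod 155: 117^1≡117, 117^2≡49, 117^4≡76; 7 = 4 + 2 + 1, so 117^7 ≡ 76·49·117 ≡ 3 (mod 155)

B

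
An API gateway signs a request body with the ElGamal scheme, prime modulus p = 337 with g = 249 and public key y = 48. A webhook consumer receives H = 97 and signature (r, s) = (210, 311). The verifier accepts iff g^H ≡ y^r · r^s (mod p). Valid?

yes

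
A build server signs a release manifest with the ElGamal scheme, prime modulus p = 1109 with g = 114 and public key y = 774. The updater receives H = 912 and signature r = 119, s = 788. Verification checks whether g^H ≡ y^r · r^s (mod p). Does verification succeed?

Left side g^H mod p:
114^2 = 12996 ≡ 797
114^4 ≡ 797^2 = 635209 ≡ 861
114^8 ≡ 861^2 = 741321 ≡ 509
114^16 ≡ 509^2 = 259081 ≡ 684
114^32 ≡ 684^2 = 467856 ≡ 967
114^64 ≡ 967^2 = 935089 ≡ 202
114^128 ≡ 202^2 = 40804 ≡ 880
114^256 ≡ 880^2 = 774400 ≡ 318
114^512 ≡ 318^2 = 101124 ≡ 205
912 = 512 + 256 + 128 + 16, so 114^912 ≡ 205·318·880·684 ≡ 25 (mod 1109)
Right side y^r · r^s mod p:
774^2 = 599076 ≡ 216
774^4 ≡ 216^2 = 46656 ≡ 78
774^8 ≡ 78^2 = 6084 ≡ 539
774^16 ≡ 539^2 = 290521 ≡ 1072
774^32 ≡ 1072^2 = 1149184 ≡ 260
774^64 ≡ 260^2 = 67600 ≡ 1060
119 = 64 + 32 + 16 + 4 + 2 + 1, so 774^119 ≡ 1060·260·1072·78·216·774 ≡ 226 (mod 1109)
119^2 = 14161 ≡ 853
119^4 ≡ 853^2 = 727609 ≡ 105
119^8 ≡ 105^2 = 11025 ≡ 1044
119^16 ≡ 1044^2 = 1089936 ≡ 898
119^32 ≡ 898^2 = 806404 ≡ 161
119^64 ≡ 161^2 = 25921 ≡ 414
119^128 ≡ 414^2 = 171396 ≡ 610
119^256 ≡ 610^2 = 372100 ≡ 585
119^512 ≡ 585^2 = 342225 ≡ 653
788 = 512 + 256 + 16 + 4, so 119^788 ≡ 653·585·898·105 ≡ 526 (mod 1109)
226·526 = 118876 ≡ 213 (mod 1109)
25 ≠ 213, so verification fails.

fails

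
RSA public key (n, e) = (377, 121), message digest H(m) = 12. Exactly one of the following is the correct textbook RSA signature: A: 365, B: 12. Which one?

B

Candidate A: 365^121 mod 377 = 365
Candidate B: 12^121 mod 377 = 12
  → matches H(m) = 12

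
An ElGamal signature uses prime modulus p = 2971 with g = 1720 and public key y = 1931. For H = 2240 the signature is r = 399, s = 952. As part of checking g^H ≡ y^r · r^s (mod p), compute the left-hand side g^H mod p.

670

1720^2240 mod 2971 = 670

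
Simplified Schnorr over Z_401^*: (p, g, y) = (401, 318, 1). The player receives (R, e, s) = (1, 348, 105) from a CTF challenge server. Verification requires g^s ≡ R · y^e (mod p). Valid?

yes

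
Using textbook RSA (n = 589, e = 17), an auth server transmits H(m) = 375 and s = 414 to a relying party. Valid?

s^2 ≡ 414^2 = 171396 ≡ 586
s^4 ≡ 586^2 = 343396 ≡ 9
s^8 ≡ 9^2 = 81
s^16 ≡ 81^2 = 6561 ≡ 82
17 = 16 + 1, so s^17 ≡ 82·414 ≡ 375 (mod 589)
s^17 mod 589 = 375 matches H(m).

yes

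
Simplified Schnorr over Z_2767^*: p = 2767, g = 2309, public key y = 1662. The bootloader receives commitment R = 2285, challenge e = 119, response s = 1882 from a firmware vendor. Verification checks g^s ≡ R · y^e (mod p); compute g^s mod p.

2519

Squares mod 2767: 2309^1≡2309, 2309^2≡2239, 2309^4≡2084, 2309^8≡1633, 2309^16≡2068, 2309^32≡1609, 2309^64≡1736, 2309^128≡433, 2309^256≡2100, 2309^512≡2169, 2309^1024≡661
1882 = 1024 + 512 + 256 + 64 + 16 + 8 + 2, so 2309^1882 ≡ 661·2169·2100·1736·2068·1633·2239 ≡ 2519 (mod 2767)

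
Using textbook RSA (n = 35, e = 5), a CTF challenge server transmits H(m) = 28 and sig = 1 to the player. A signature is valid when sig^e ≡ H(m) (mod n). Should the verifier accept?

reject

sig^2 ≡ 1^2 = 1
sig^4 ≡ 1^2 = 1
5 = 4 + 1, so sig^5 ≡ 1·1 ≡ 1 (mod 35)
1 ≠ 28, so verification fails.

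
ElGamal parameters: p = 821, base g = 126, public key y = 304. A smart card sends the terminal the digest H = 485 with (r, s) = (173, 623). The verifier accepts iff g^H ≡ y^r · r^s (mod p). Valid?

no

Left side g^H mod p:
126^2 = 15876 ≡ 277
126^4 ≡ 277^2 = 76729 ≡ 376
126^8 ≡ 376^2 = 141376 ≡ 164
126^16 ≡ 164^2 = 26896 ≡ 624
126^32 ≡ 624^2 = 389376 ≡ 222
126^64 ≡ 222^2 = 49284 ≡ 24
126^128 ≡ 24^2 = 576
126^256 ≡ 576^2 = 331776 ≡ 92
485 = 256 + 128 + 64 + 32 + 4 + 1, so 126^485 ≡ 92·576·24·222·376·126 ≡ 374 (mod 821)
Right side y^r · r^s mod p:
304^2 = 92416 ≡ 464
304^4 ≡ 464^2 = 215296 ≡ 194
304^8 ≡ 194^2 = 37636 ≡ 691
304^16 ≡ 691^2 = 477481 ≡ 480
304^32 ≡ 480^2 = 230400 ≡ 520
304^64 ≡ 520^2 = 270400 ≡ 291
304^128 ≡ 291^2 = 84681 ≡ 118
173 = 128 + 32 + 8 + 4 + 1, so 304^173 ≡ 118·520·691·194·304 ≡ 30 (mod 821)
173^2 = 29929 ≡ 373
173^4 ≡ 373^2 = 139129 ≡ 380
173^8 ≡ 380^2 = 144400 ≡ 725
173^16 ≡ 725^2 = 525625 ≡ 185
173^32 ≡ 185^2 = 34225 ≡ 564
173^64 ≡ 564^2 = 318096 ≡ 369
173^128 ≡ 369^2 = 136161 ≡ 696
173^256 ≡ 696^2 = 484416 ≡ 26
173^512 ≡ 26^2 = 676
623 = 512 + 64 + 32 + 8 + 4 + 2 + 1, so 173^623 ≡ 676·369·564·725·380·373·173 ≡ 406 (mod 821)
30·406 = 12180 ≡ 686 (mod 821)
374 ≠ 686, so verification fails.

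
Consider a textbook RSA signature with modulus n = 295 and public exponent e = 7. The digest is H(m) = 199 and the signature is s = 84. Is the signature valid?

valid

s^7 mod 295 = 199
s^7 mod 295 = 199 matches H(m).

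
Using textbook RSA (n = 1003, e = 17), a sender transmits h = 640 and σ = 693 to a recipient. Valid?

σ^17 mod 1003 = 319
319 ≠ 640, so verification fails.

no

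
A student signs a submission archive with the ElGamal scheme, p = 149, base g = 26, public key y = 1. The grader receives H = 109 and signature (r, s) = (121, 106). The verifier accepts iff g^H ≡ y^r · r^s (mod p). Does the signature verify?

Left side g^H mod p:
Squares mod 149: 26^1≡26, 26^2≡80, 26^4≡142, 26^8≡49, 26^16≡17, 26^32≡140, 26^64≡81
109 = 64 + 32 + 8 + 4 + 1, so 26^109 ≡ 81·140·49·142·26 ≡ 54 (mod 149)
Right side y^r · r^s mod p:
Squares mod 149: 1^1≡1, 1^2≡1, 1^4≡1, 1^8≡1, 1^16≡1, 1^32≡1, 1^64≡1
121 = 64 + 32 + 16 + 8 + 1, so 1^121 ≡ 1·1·1·1·1 ≡ 1 (mod 149)
Squares mod 149: 121^1≡121, 121^2≡39, 121^4≡31, 121^8≡67, 121^16≡19, 121^32≡63, 121^64≡95
106 = 64 + 32 + 8 + 2, so 121^106 ≡ 95·63·67·39 ≡ 63 (mod 149)
1·63 = 63 ≡ 63 (mod 149)
54 ≠ 63, so verification fails.

does not verify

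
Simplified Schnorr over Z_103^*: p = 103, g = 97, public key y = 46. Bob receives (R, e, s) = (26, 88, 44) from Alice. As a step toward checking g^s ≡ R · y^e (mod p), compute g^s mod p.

63

Squares mod 103: 97^1≡97, 97^2≡36, 97^4≡60, 97^8≡98, 97^16≡25, 97^32≡7
44 = 32 + 8 + 4, so 97^44 ≡ 7·98·60 ≡ 63 (mod 103)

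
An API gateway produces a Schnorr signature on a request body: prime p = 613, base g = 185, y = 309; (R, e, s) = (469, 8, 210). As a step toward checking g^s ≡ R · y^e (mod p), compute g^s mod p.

532

185^2 = 34225 ≡ 510
185^4 ≡ 510^2 = 260100 ≡ 188
185^8 ≡ 188^2 = 35344 ≡ 403
185^16 ≡ 403^2 = 162409 ≡ 577
185^32 ≡ 577^2 = 332929 ≡ 70
185^64 ≡ 70^2 = 4900 ≡ 609
185^128 ≡ 609^2 = 370881 ≡ 16
210 = 128 + 64 + 16 + 2, so 185^210 ≡ 16·609·577·510 ≡ 532 (mod 613)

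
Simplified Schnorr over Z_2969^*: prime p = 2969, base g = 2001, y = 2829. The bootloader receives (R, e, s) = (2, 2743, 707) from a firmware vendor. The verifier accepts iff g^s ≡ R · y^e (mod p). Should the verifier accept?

accept

g^s mod p:
2001^2 = 4004001 ≡ 1789
2001^4 ≡ 1789^2 = 3200521 ≡ 2908
2001^8 ≡ 2908^2 = 8456464 ≡ 752
2001^16 ≡ 752^2 = 565504 ≡ 1394
2001^32 ≡ 1394^2 = 1943236 ≡ 1510
2001^64 ≡ 1510^2 = 2280100 ≡ 2877
2001^128 ≡ 2877^2 = 8277129 ≡ 2526
2001^256 ≡ 2526^2 = 6380676 ≡ 295
2001^512 ≡ 295^2 = 87025 ≡ 924
707 = 512 + 128 + 64 + 2 + 1, so 2001^707 ≡ 924·2526·2877·1789·2001 ≡ 70 (mod 2969)
R · y^e mod p:
2829^2 = 8003241 ≡ 1786
2829^4 ≡ 1786^2 = 3189796 ≡ 1090
2829^8 ≡ 1090^2 = 1188100 ≡ 500
2829^16 ≡ 500^2 = 250000 ≡ 604
2829^32 ≡ 604^2 = 364816 ≡ 2598
2829^64 ≡ 2598^2 = 6749604 ≡ 1067
2829^128 ≡ 1067^2 = 1138489 ≡ 1362
2829^256 ≡ 1362^2 = 1855044 ≡ 2388
2829^512 ≡ 2388^2 = 5702544 ≡ 2064
2829^1024 ≡ 2064^2 = 4260096 ≡ 2550
2829^2048 ≡ 2550^2 = 6502500 ≡ 390
2743 = 2048 + 512 + 128 + 32 + 16 + 4 + 2 + 1, so 2829^2743 ≡ 390·2064·1362·2598·604·1090·1786·2829 ≡ 35 (mod 2969)
2·35 = 70 ≡ 70 (mod 2969)
70 ≡ 70 (mod 2969); signature holds.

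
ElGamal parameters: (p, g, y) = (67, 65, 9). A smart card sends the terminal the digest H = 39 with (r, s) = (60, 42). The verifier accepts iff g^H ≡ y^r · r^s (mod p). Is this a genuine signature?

Left side g^H mod p:
65^2 = 4225 ≡ 4
65^4 ≡ 4^2 = 16
65^8 ≡ 16^2 = 256 ≡ 55
65^16 ≡ 55^2 = 3025 ≡ 10
65^32 ≡ 10^2 = 100 ≡ 33
39 = 32 + 4 + 2 + 1, so 65^39 ≡ 33·16·4·65 ≡ 64 (mod 67)
Right side y^r · r^s mod p:
9^2 = 81 ≡ 14
9^4 ≡ 14^2 = 196 ≡ 62
9^8 ≡ 62^2 = 3844 ≡ 25
9^16 ≡ 25^2 = 625 ≡ 22
9^32 ≡ 22^2 = 484 ≡ 15
60 = 32 + 16 + 8 + 4, so 9^60 ≡ 15·22·25·62 ≡ 22 (mod 67)
60^2 = 3600 ≡ 49
60^4 ≡ 49^2 = 2401 ≡ 56
60^8 ≡ 56^2 = 3136 ≡ 54
60^16 ≡ 54^2 = 2916 ≡ 35
60^32 ≡ 35^2 = 1225 ≡ 19
42 = 32 + 8 + 2, so 60^42 ≡ 19·54·49 ≡ 24 (mod 67)
22·24 = 528 ≡ 59 (mod 67)
64 ≠ 59, so verification fails.

forged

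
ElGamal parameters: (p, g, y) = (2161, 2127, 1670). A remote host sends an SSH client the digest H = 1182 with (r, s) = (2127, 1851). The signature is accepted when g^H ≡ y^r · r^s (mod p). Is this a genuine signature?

genuine

Left side g^H mod p:
Squares mod 2161: 2127^1≡2127, 2127^2≡1156, 2127^4≡838, 2127^8≡2080, 2127^16≡78, 2127^32≡1762, 2127^64≡1448, 2127^128≡534, 2127^256≡2065, 2127^512≡572, 2127^1024≡873
1182 = 1024 + 128 + 16 + 8 + 4 + 2, so 2127^1182 ≡ 873·534·78·2080·838·1156 ≡ 1293 (mod 2161)
Right side y^r · r^s mod p:
Squares mod 2161: 1670^1≡1670, 1670^2≡1210, 1670^4≡1103, 1670^8≡2127, 1670^16≡1156, 1670^32≡838, 1670^64≡2080, 1670^128≡78, 1670^256≡1762, 1670^512≡1448, 1670^1024≡534, 1670^2048≡2065
2127 = 2048 + 64 + 8 + 4 + 2 + 1, so 1670^2127 ≡ 2065·2080·2127·1103·1210·1670 ≡ 600 (mod 2161)
Squares mod 2161: 2127^1≡2127, 2127^2≡1156, 2127^4≡838, 2127^8≡2080, 2127^16≡78, 2127^32≡1762, 2127^64≡1448, 2127^128≡534, 2127^256≡2065, 2127^512≡572, 2127^1024≡873
1851 = 1024 + 512 + 256 + 32 + 16 + 8 + 2 + 1, so 2127^1851 ≡ 873·572·2065·1762·78·2080·1156·2127 ≡ 1396 (mod 2161)
600·1396 = 837600 ≡ 1293 (mod 2161)
1293 ≡ 1293 (mod 2161), so the signature is genuine.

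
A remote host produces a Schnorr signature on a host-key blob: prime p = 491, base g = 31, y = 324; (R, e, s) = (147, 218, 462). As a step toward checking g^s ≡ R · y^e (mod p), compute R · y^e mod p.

190

324^2 = 104976 ≡ 393
324^4 ≡ 393^2 = 154449 ≡ 275
324^8 ≡ 275^2 = 75625 ≡ 11
324^16 ≡ 11^2 = 121
324^32 ≡ 121^2 = 14641 ≡ 402
324^64 ≡ 402^2 = 161604 ≡ 65
324^128 ≡ 65^2 = 4225 ≡ 297
218 = 128 + 64 + 16 + 8 + 2, so 324^218 ≡ 297·65·121·11·393 ≡ 185 (mod 491)
R · y^e ≡ 147·185 = 27195 ≡ 190 (mod 491)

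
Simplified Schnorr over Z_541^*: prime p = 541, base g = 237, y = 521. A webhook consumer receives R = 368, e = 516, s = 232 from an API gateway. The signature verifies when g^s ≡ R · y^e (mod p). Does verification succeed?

fails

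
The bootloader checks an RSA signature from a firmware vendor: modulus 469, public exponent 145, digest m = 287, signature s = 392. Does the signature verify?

does not verify

s^2 ≡ 392^2 = 153664 ≡ 301
s^4 ≡ 301^2 = 90601 ≡ 84
s^8 ≡ 84^2 = 7056 ≡ 21
s^16 ≡ 21^2 = 441
s^32 ≡ 441^2 = 194481 ≡ 315
s^64 ≡ 315^2 = 99225 ≡ 266
s^128 ≡ 266^2 = 70756 ≡ 406
145 = 128 + 16 + 1, so s^145 ≡ 406·441·392 ≡ 182 (mod 469)
s^145 mod 469 = 182, but m = 287.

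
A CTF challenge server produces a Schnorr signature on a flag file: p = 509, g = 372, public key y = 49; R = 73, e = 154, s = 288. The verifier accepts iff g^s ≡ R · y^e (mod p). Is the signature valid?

invalid

g^s mod p:
372^288 mod 509 = 389
R · y^e mod p:
49^154 mod 509 = 420
73·420 = 30660 ≡ 120 (mod 509)
389 ≠ 120; the check fails.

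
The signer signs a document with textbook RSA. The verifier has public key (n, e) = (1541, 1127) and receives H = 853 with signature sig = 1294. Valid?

yes

sig^1127 mod 1541 = 853
853 = H, so the signature checks out.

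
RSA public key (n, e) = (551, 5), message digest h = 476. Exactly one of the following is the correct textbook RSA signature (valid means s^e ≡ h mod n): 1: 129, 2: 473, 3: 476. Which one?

Candidate 1: Squares mod 551: 129^1≡129, 129^2≡111, 129^4≡199; 5 = 4 + 1, so 129^5 ≡ 199·129 ≡ 325 (mod 551)
Candidate 2: Squares mod 551: 473^1≡473, 473^2≡23, 473^4≡529; 5 = 4 + 1, so 473^5 ≡ 529·473 ≡ 63 (mod 551)
Candidate 3: Squares mod 551: 476^1≡476, 476^2≡115, 476^4≡1; 5 = 4 + 1, so 476^5 ≡ 1·476 ≡ 476 (mod 551)
  → matches h = 476

3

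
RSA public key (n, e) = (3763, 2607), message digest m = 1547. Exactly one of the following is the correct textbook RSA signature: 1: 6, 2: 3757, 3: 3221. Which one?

2

Candidate 1: Squares mod 3763: 6^1≡6, 6^2≡36, 6^4≡1296, 6^8≡1318, 6^16≡2381, 6^32≡2083, 6^64≡150, 6^128≡3685, 6^256≡2321, 6^512≡2188, 6^1024≡808, 6^2048≡1865; 2607 = 2048 + 512 + 32 + 8 + 4 + 2 + 1, so 6^2607 ≡ 1865·2188·2083·1318·1296·36·6 ≡ 2216 (mod 3763)
Candidate 2: Squares mod 3763: 3757^1≡3757, 3757^2≡36, 3757^4≡1296, 3757^8≡1318, 3757^16≡2381, 3757^32≡2083, 3757^64≡150, 3757^128≡3685, 3757^256≡2321, 3757^512≡2188, 3757^1024≡808, 3757^2048≡1865; 2607 = 2048 + 512 + 32 + 8 + 4 + 2 + 1, so 3757^2607 ≡ 1865·2188·2083·1318·1296·36·3757 ≡ 1547 (mod 3763)
  → matches m = 1547
Candidate 3: Squares mod 3763: 3221^1≡3221, 3221^2≡250, 3221^4≡2292, 3221^8≡116, 3221^16≡2167, 3221^32≡3428, 3221^64≡3098, 3221^128≡1954, 3221^256≡2434, 3221^512≡1394, 3221^1024≡1528, 3221^2048≡1724; 2607 = 2048 + 512 + 32 + 8 + 4 + 2 + 1, so 3221^2607 ≡ 1724·1394·3428·116·2292·250·3221 ≡ 962 (mod 3763)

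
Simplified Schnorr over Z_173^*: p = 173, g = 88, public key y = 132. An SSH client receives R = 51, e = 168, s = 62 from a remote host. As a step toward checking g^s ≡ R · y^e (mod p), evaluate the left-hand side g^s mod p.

88^2 = 7744 ≡ 132
88^4 ≡ 132^2 = 17424 ≡ 124
88^8 ≡ 124^2 = 15376 ≡ 152
88^16 ≡ 152^2 = 23104 ≡ 95
88^32 ≡ 95^2 = 9025 ≡ 29
62 = 32 + 16 + 8 + 4 + 2, so 88^62 ≡ 29·95·152·124·132 ≡ 47 (mod 173)

47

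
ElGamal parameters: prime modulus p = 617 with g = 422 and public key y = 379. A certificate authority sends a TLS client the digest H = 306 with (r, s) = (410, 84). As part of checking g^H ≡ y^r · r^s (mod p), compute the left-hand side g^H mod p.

422^2 = 178084 ≡ 388
422^4 ≡ 388^2 = 150544 ≡ 613
422^8 ≡ 613^2 = 375769 ≡ 16
422^16 ≡ 16^2 = 256
422^32 ≡ 256^2 = 65536 ≡ 134
422^64 ≡ 134^2 = 17956 ≡ 63
422^128 ≡ 63^2 = 3969 ≡ 267
422^256 ≡ 267^2 = 71289 ≡ 334
306 = 256 + 32 + 16 + 2, so 422^306 ≡ 334·134·256·388 ≡ 97 (mod 617)

97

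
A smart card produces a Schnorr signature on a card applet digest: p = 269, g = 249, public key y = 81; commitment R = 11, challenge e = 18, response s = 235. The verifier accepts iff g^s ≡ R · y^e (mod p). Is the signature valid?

invalid

g^s mod p:
249^2 = 62001 ≡ 131
249^4 ≡ 131^2 = 17161 ≡ 214
249^8 ≡ 214^2 = 45796 ≡ 66
249^16 ≡ 66^2 = 4356 ≡ 52
249^32 ≡ 52^2 = 2704 ≡ 14
249^64 ≡ 14^2 = 196
249^128 ≡ 196^2 = 38416 ≡ 218
235 = 128 + 64 + 32 + 8 + 2 + 1, so 249^235 ≡ 218·196·14·66·131·249 ≡ 220 (mod 269)
R · y^e mod p:
81^2 = 6561 ≡ 105
81^4 ≡ 105^2 = 11025 ≡ 265
81^8 ≡ 265^2 = 70225 ≡ 16
81^16 ≡ 16^2 = 256
18 = 16 + 2, so 81^18 ≡ 256·105 ≡ 249 (mod 269)
11·249 = 2739 ≡ 49 (mod 269)
220 ≠ 49; the check fails.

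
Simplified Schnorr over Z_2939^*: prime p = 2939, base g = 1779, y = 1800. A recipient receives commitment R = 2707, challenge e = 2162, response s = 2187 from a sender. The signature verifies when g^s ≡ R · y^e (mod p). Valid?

g^s mod p:
Squares mod 2939: 1779^1≡1779, 1779^2≡2477, 1779^4≡1836, 1779^8≡2802, 1779^16≡1135, 1779^32≡943, 1779^64≡1671, 1779^128≡191, 1779^256≡1213, 1779^512≡1869, 1779^1024≡1629, 1779^2048≡2663
2187 = 2048 + 128 + 8 + 2 + 1, so 1779^2187 ≡ 2663·191·2802·2477·1779 ≡ 2814 (mod 2939)
R · y^e mod p:
Squares mod 2939: 1800^1≡1800, 1800^2≡1222, 1800^4≡272, 1800^8≡509, 1800^16≡449, 1800^32≡1749, 1800^64≡2441, 1800^128≡1128, 1800^256≡2736, 1800^512≡63, 1800^1024≡1030, 1800^2048≡2860
2162 = 2048 + 64 + 32 + 16 + 2, so 1800^2162 ≡ 2860·2441·1749·449·1222 ≡ 1128 (mod 2939)
2707·1128 = 3053496 ≡ 2814 (mod 2939)
2814 ≡ 2814 (mod 2939); signature holds.

yes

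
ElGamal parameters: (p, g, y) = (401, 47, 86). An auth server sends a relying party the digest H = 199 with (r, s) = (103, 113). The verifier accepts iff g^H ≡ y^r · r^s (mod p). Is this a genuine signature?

genuine

Left side g^H mod p:
47^2 = 2209 ≡ 204
47^4 ≡ 204^2 = 41616 ≡ 313
47^8 ≡ 313^2 = 97969 ≡ 125
47^16 ≡ 125^2 = 15625 ≡ 387
47^32 ≡ 387^2 = 149769 ≡ 196
47^64 ≡ 196^2 = 38416 ≡ 321
47^128 ≡ 321^2 = 103041 ≡ 385
199 = 128 + 64 + 4 + 2 + 1, so 47^199 ≡ 385·321·313·204·47 ≡ 128 (mod 401)
Right side y^r · r^s mod p:
86^2 = 7396 ≡ 178
86^4 ≡ 178^2 = 31684 ≡ 5
86^8 ≡ 5^2 = 25
86^16 ≡ 25^2 = 625 ≡ 224
86^32 ≡ 224^2 = 50176 ≡ 51
86^64 ≡ 51^2 = 2601 ≡ 195
103 = 64 + 32 + 4 + 2 + 1, so 86^103 ≡ 195·51·5·178·86 ≡ 70 (mod 401)
103^2 = 10609 ≡ 183
103^4 ≡ 183^2 = 33489 ≡ 206
103^8 ≡ 206^2 = 42436 ≡ 331
103^16 ≡ 331^2 = 109561 ≡ 88
103^32 ≡ 88^2 = 7744 ≡ 125
103^64 ≡ 125^2 = 15625 ≡ 387
113 = 64 + 32 + 16 + 1, so 103^113 ≡ 387·125·88·103 ≡ 357 (mod 401)
70·357 = 24990 ≡ 128 (mod 401)
128 ≡ 128 (mod 401), so the signature is genuine.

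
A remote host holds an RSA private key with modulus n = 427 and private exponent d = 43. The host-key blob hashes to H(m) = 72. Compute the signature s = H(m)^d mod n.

Squares mod 427: (H(m))^1≡72, (H(m))^2≡60, (H(m))^4≡184, (H(m))^8≡123, (H(m))^16≡184, (H(m))^32≡123
43 = 32 + 8 + 2 + 1, so (H(m))^43 ≡ 123·123·60·72 ≡ 233 (mod 427)

233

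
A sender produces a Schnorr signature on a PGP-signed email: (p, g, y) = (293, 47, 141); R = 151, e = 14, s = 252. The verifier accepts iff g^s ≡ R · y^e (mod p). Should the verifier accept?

reject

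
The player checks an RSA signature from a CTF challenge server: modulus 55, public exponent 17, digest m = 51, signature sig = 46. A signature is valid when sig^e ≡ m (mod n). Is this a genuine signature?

genuine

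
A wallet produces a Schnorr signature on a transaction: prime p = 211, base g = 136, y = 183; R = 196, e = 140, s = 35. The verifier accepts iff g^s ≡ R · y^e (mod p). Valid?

g^s mod p:
Squares mod 211: 136^1≡136, 136^2≡139, 136^4≡120, 136^8≡52, 136^16≡172, 136^32≡44
35 = 32 + 2 + 1, so 136^35 ≡ 44·139·136 ≡ 14 (mod 211)
R · y^e mod p:
Squares mod 211: 183^1≡183, 183^2≡151, 183^4≡13, 183^8≡169, 183^16≡76, 183^32≡79, 183^64≡122, 183^128≡114
140 = 128 + 8 + 4, so 183^140 ≡ 114·169·13 ≡ 1 (mod 211)
196·1 = 196 ≡ 196 (mod 211)
14 ≠ 196; the check fails.

no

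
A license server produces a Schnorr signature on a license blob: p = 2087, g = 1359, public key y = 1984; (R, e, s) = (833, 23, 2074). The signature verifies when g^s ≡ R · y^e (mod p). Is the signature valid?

g^s mod p:
Squares mod 2087: 1359^1≡1359, 1359^2≡1973, 1359^4≡474, 1359^8≡1367, 1359^16≡824, 1359^32≡701, 1359^64≡956, 1359^128≡1917, 1359^256≡1769, 1359^512≡948, 1359^1024≡1294, 1359^2048≡662
2074 = 2048 + 16 + 8 + 2, so 1359^2074 ≡ 662·824·1367·1973 ≡ 188 (mod 2087)
R · y^e mod p:
Squares mod 2087: 1984^1≡1984, 1984^2≡174, 1984^4≡1058, 1984^8≡732, 1984^16≡1552
23 = 16 + 4 + 2 + 1, so 1984^23 ≡ 1552·1058·174·1984 ≡ 236 (mod 2087)
833·236 = 196588 ≡ 410 (mod 2087)
188 ≠ 410; the check fails.

invalid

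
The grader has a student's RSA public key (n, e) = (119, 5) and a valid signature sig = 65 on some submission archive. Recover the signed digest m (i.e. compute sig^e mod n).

sig^5 mod 119 = 46

46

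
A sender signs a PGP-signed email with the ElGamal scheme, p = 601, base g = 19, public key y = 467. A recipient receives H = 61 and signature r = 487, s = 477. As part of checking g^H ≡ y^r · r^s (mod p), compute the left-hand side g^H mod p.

19^2 = 361
19^4 ≡ 361^2 = 130321 ≡ 505
19^8 ≡ 505^2 = 255025 ≡ 201
19^16 ≡ 201^2 = 40401 ≡ 134
19^32 ≡ 134^2 = 17956 ≡ 527
61 = 32 + 16 + 8 + 4 + 1, so 19^61 ≡ 527·134·201·505·19 ≡ 594 (mod 601)

594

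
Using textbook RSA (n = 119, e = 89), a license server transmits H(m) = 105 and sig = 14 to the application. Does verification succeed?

sig^89 mod 119 = 105
Since 105 equals the digest 105, verification succeeds.

passes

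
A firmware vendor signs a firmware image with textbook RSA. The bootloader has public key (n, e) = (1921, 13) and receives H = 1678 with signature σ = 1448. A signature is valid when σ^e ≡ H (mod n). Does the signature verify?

Squares mod 1921: σ^1≡1448, σ^2≡893, σ^4≡234, σ^8≡968
13 = 8 + 4 + 1, so σ^13 ≡ 968·234·1448 ≡ 1678 (mod 1921)
Since 1678 equals the digest 1678, verification succeeds.

verifies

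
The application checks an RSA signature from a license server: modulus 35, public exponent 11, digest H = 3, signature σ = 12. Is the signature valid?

valid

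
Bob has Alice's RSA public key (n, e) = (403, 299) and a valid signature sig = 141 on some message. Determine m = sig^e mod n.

383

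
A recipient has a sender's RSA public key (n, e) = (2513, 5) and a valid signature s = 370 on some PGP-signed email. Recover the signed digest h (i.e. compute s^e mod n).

s^2 ≡ 370^2 = 136900 ≡ 1198
s^4 ≡ 1198^2 = 1435204 ≡ 281
5 = 4 + 1, so s^5 ≡ 281·370 ≡ 937 (mod 2513)

937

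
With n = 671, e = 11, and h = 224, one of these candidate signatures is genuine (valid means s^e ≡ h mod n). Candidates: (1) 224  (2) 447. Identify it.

Candidate 1: Squares mod 671: 224^1≡224, 224^2≡522, 224^4≡58, 224^8≡9; 11 = 8 + 2 + 1, so 224^11 ≡ 9·522·224 ≡ 224 (mod 671)
  → matches h = 224
Candidate 2: Squares mod 671: 447^1≡447, 447^2≡522, 447^4≡58, 447^8≡9; 11 = 8 + 2 + 1, so 447^11 ≡ 9·522·447 ≡ 447 (mod 671)

1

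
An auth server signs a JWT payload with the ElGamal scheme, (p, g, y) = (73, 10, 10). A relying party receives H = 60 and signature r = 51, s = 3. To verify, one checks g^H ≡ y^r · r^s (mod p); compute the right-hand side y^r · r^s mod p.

72

Squares mod 73: 10^1≡10, 10^2≡27, 10^4≡72, 10^8≡1, 10^16≡1, 10^32≡1
51 = 32 + 16 + 2 + 1, so 10^51 ≡ 1·1·27·10 ≡ 51 (mod 73)
Squares mod 73: 51^1≡51, 51^2≡46
3 = 2 + 1, so 51^3 ≡ 46·51 ≡ 10 (mod 73)
y^r · r^s ≡ 51·10 = 510 ≡ 72 (mod 73)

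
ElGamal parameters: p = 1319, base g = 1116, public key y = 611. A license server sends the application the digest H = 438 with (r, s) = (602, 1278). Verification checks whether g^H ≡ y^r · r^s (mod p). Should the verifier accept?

accept

Left side g^H mod p:
1116^2 = 1245456 ≡ 320
1116^4 ≡ 320^2 = 102400 ≡ 837
1116^8 ≡ 837^2 = 700569 ≡ 180
1116^16 ≡ 180^2 = 32400 ≡ 744
1116^32 ≡ 744^2 = 553536 ≡ 875
1116^64 ≡ 875^2 = 765625 ≡ 605
1116^128 ≡ 605^2 = 366025 ≡ 662
1116^256 ≡ 662^2 = 438244 ≡ 336
438 = 256 + 128 + 32 + 16 + 4 + 2, so 1116^438 ≡ 336·662·875·744·837·320 ≡ 105 (mod 1319)
Right side y^r · r^s mod p:
611^2 = 373321 ≡ 44
611^4 ≡ 44^2 = 1936 ≡ 617
611^8 ≡ 617^2 = 380689 ≡ 817
611^16 ≡ 817^2 = 667489 ≡ 75
611^32 ≡ 75^2 = 5625 ≡ 349
611^64 ≡ 349^2 = 121801 ≡ 453
611^128 ≡ 453^2 = 205209 ≡ 764
611^256 ≡ 764^2 = 583696 ≡ 698
611^512 ≡ 698^2 = 487204 ≡ 493
602 = 512 + 64 + 16 + 8 + 2, so 611^602 ≡ 493·453·75·817·44 ≡ 372 (mod 1319)
602^2 = 362404 ≡ 998
602^4 ≡ 998^2 = 996004 ≡ 159
602^8 ≡ 159^2 = 25281 ≡ 220
602^16 ≡ 220^2 = 48400 ≡ 916
602^32 ≡ 916^2 = 839056 ≡ 172
602^64 ≡ 172^2 = 29584 ≡ 566
602^128 ≡ 566^2 = 320356 ≡ 1158
602^256 ≡ 1158^2 = 1340964 ≡ 860
602^512 ≡ 860^2 = 739600 ≡ 960
602^1024 ≡ 960^2 = 921600 ≡ 938
1278 = 1024 + 128 + 64 + 32 + 16 + 8 + 4 + 2, so 602^1278 ≡ 938·1158·566·172·916·220·159·998 ≡ 1181 (mod 1319)
372·1181 = 439332 ≡ 105 (mod 1319)
105 ≡ 105 (mod 1319), so the signature is genuine.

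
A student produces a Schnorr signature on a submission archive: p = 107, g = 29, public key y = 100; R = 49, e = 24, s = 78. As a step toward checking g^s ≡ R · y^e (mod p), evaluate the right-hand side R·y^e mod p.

75

Squares mod 107: 100^1≡100, 100^2≡49, 100^4≡47, 100^8≡69, 100^16≡53
24 = 16 + 8, so 100^24 ≡ 53·69 ≡ 19 (mod 107)
R · y^e ≡ 49·19 = 931 ≡ 75 (mod 107)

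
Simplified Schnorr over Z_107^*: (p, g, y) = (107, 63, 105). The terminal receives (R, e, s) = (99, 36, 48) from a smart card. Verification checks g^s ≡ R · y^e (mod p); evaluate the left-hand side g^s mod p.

63^2 = 3969 ≡ 10
63^4 ≡ 10^2 = 100
63^8 ≡ 100^2 = 10000 ≡ 49
63^16 ≡ 49^2 = 2401 ≡ 47
63^32 ≡ 47^2 = 2209 ≡ 69
48 = 32 + 16, so 63^48 ≡ 69·47 ≡ 33 (mod 107)

33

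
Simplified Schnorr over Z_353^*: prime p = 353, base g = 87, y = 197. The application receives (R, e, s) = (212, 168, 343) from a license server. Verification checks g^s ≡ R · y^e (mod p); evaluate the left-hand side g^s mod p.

215

87^2 = 7569 ≡ 156
87^4 ≡ 156^2 = 24336 ≡ 332
87^8 ≡ 332^2 = 110224 ≡ 88
87^16 ≡ 88^2 = 7744 ≡ 331
87^32 ≡ 331^2 = 109561 ≡ 131
87^64 ≡ 131^2 = 17161 ≡ 217
87^128 ≡ 217^2 = 47089 ≡ 140
87^256 ≡ 140^2 = 19600 ≡ 185
343 = 256 + 64 + 16 + 4 + 2 + 1, so 87^343 ≡ 185·217·331·332·156·87 ≡ 215 (mod 353)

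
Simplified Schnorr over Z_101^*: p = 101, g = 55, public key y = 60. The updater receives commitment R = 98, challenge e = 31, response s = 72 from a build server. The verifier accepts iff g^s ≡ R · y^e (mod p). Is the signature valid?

valid

g^s mod p:
Squares mod 101: 55^1≡55, 55^2≡96, 55^4≡25, 55^8≡19, 55^16≡58, 55^32≡31, 55^64≡52
72 = 64 + 8, so 55^72 ≡ 52·19 ≡ 79 (mod 101)
R · y^e mod p:
Squares mod 101: 60^1≡60, 60^2≡65, 60^4≡84, 60^8≡87, 60^16≡95
31 = 16 + 8 + 4 + 2 + 1, so 60^31 ≡ 95·87·84·65·60 ≡ 41 (mod 101)
98·41 = 4018 ≡ 79 (mod 101)
79 ≡ 79 (mod 101); signature holds.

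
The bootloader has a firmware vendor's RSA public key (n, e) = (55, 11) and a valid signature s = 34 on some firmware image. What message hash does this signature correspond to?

Squares mod 55: s^1≡34, s^2≡1, s^4≡1, s^8≡1
11 = 8 + 2 + 1, so s^11 ≡ 1·1·34 ≡ 34 (mod 55)

34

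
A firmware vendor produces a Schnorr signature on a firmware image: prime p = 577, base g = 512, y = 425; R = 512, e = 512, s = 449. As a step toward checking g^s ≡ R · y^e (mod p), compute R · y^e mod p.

512

Squares mod 577: 425^1≡425, 425^2≡24, 425^4≡576, 425^8≡1, 425^16≡1, 425^32≡1, 425^64≡1, 425^128≡1, 425^256≡1, 425^512≡1
425^512 ≡ 1 (mod 577)
R · y^e ≡ 512·1 = 512 ≡ 512 (mod 577)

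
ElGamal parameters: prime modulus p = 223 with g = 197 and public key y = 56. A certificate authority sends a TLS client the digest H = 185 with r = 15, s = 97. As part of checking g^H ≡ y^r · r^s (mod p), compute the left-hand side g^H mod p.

1

197^2 = 38809 ≡ 7
197^4 ≡ 7^2 = 49
197^8 ≡ 49^2 = 2401 ≡ 171
197^16 ≡ 171^2 = 29241 ≡ 28
197^32 ≡ 28^2 = 784 ≡ 115
197^64 ≡ 115^2 = 13225 ≡ 68
197^128 ≡ 68^2 = 4624 ≡ 164
185 = 128 + 32 + 16 + 8 + 1, so 197^185 ≡ 164·115·28·171·197 ≡ 1 (mod 223)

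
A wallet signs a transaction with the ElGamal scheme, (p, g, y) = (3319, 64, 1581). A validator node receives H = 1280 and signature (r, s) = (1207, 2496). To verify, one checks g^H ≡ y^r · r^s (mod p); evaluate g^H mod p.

460

Squares mod 3319: 64^1≡64, 64^2≡777, 64^4≡2990, 64^8≡2033, 64^16≡934, 64^32≡2778, 64^64≡609, 64^128≡2472, 64^256≡505, 64^512≡2781, 64^1024≡691
1280 = 1024 + 256, so 64^1280 ≡ 691·505 ≡ 460 (mod 3319)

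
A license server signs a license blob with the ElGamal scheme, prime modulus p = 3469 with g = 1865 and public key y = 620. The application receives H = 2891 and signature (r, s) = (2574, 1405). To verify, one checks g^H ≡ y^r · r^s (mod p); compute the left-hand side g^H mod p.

Squares mod 3469: 1865^1≡1865, 1865^2≡2287, 1865^4≡2586, 1865^8≡2633, 1865^16≡1627, 1865^32≡282, 1865^64≡3206, 1865^128≡3258, 1865^256≡2893, 1865^512≡2221, 1865^1024≡3392, 1865^2048≡2460
2891 = 2048 + 512 + 256 + 64 + 8 + 2 + 1, so 1865^2891 ≡ 2460·2221·2893·3206·2633·2287·1865 ≡ 2819 (mod 3469)

2819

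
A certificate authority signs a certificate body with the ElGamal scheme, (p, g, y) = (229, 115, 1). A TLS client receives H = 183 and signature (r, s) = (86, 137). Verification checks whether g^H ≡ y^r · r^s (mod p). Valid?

Left side g^H mod p:
115^2 = 13225 ≡ 172
115^4 ≡ 172^2 = 29584 ≡ 43
115^8 ≡ 43^2 = 1849 ≡ 17
115^16 ≡ 17^2 = 289 ≡ 60
115^32 ≡ 60^2 = 3600 ≡ 165
115^64 ≡ 165^2 = 27225 ≡ 203
115^128 ≡ 203^2 = 41209 ≡ 218
183 = 128 + 32 + 16 + 4 + 2 + 1, so 115^183 ≡ 218·165·60·43·172·115 ≡ 101 (mod 229)
Right side y^r · r^s mod p:
1^2 = 1
1^4 ≡ 1^2 = 1
1^8 ≡ 1^2 = 1
1^16 ≡ 1^2 = 1
1^32 ≡ 1^2 = 1
1^64 ≡ 1^2 = 1
86 = 64 + 16 + 4 + 2, so 1^86 ≡ 1·1·1·1 ≡ 1 (mod 229)
86^2 = 7396 ≡ 68
86^4 ≡ 68^2 = 4624 ≡ 44
86^8 ≡ 44^2 = 1936 ≡ 104
86^16 ≡ 104^2 = 10816 ≡ 53
86^32 ≡ 53^2 = 2809 ≡ 61
86^64 ≡ 61^2 = 3721 ≡ 57
86^128 ≡ 57^2 = 3249 ≡ 43
137 = 128 + 8 + 1, so 86^137 ≡ 43·104·86 ≡ 101 (mod 229)
1·101 = 101 ≡ 101 (mod 229)
101 ≡ 101 (mod 229), so the signature is genuine.

yes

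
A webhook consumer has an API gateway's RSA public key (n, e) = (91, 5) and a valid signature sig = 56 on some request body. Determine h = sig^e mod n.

49

sig^2 ≡ 56^2 = 3136 ≡ 42
sig^4 ≡ 42^2 = 1764 ≡ 35
5 = 4 + 1, so sig^5 ≡ 35·56 ≡ 49 (mod 91)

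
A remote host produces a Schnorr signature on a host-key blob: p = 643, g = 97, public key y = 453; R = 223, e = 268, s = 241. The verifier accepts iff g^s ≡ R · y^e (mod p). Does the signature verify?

g^s mod p:
Squares mod 643: 97^1≡97, 97^2≡407, 97^4≡398, 97^8≡226, 97^16≡279, 97^32≡38, 97^64≡158, 97^128≡530
241 = 128 + 64 + 32 + 16 + 1, so 97^241 ≡ 530·158·38·279·97 ≡ 185 (mod 643)
R · y^e mod p:
Squares mod 643: 453^1≡453, 453^2≡92, 453^4≡105, 453^8≡94, 453^16≡477, 453^32≡550, 453^64≡290, 453^128≡510, 453^256≡328
268 = 256 + 8 + 4, so 453^268 ≡ 328·94·105 ≡ 498 (mod 643)
223·498 = 111054 ≡ 458 (mod 643)
185 ≠ 458; the check fails.

does not verify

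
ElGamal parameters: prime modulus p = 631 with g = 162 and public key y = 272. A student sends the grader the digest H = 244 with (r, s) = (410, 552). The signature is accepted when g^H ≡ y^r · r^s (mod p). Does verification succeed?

passes

Left side g^H mod p:
162^244 mod 631 = 604
Right side y^r · r^s mod p:
272^410 mod 631 = 458
410^552 mod 631 = 219
458·219 = 100302 ≡ 604 (mod 631)
604 ≡ 604 (mod 631), so the signature is genuine.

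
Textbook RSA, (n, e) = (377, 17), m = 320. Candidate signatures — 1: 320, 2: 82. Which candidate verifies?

1

Candidate 1: Squares mod 377: 320^1≡320, 320^2≡233, 320^4≡1, 320^8≡1, 320^16≡1; 17 = 16 + 1, so 320^17 ≡ 1·320 ≡ 320 (mod 377)
  → matches m = 320
Candidate 2: Squares mod 377: 82^1≡82, 82^2≡315, 82^4≡74, 82^8≡198, 82^16≡373; 17 = 16 + 1, so 82^17 ≡ 373·82 ≡ 49 (mod 377)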